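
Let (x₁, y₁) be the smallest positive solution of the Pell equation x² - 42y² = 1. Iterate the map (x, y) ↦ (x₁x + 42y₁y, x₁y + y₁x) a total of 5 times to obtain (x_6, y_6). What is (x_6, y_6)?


Step 1: Find the fundamental solution (x₁, y₁) of x² - 42y² = 1.
  Expand √42 as a continued fraction. a₀ = ⌊√42⌋ = 6; iterate m_{k+1} = d_k·a_k − m_k, d_{k+1} = (42 − m_{k+1}²)/d_k, a_{k+1} = ⌊(a₀ + m_{k+1})/d_{k+1}⌋ (starting m₀ = 0, d₀ = 1), with convergents p_k = a_k·p_{k-1} + p_{k-2}, q_k = a_k·q_{k-1} + q_{k-2} (p₋₁ = 1, q₋₁ = 0):
  k = 0: a₀ = 6; p₀/q₀ = 6/1; p₀² − 42·q₀² = 36 − 42 = -6.
  k = 1: m = 6, d = 6, a = ⌊(6 + 6)/6⌋ = 2; p/q = (2·6 + 1)/(2·1 + 0) = 13/2; p² − 42·q² = 169 − 168 = 1.
  The first convergent with p² − 42·q² = 1 gives the fundamental solution (x₁, y₁) = (13, 2).
Step 2: Apply the recurrence (x_{n+1}, y_{n+1}) = (x₁x_n + 42y₁y_n, x₁y_n + y₁x_n) repeatedly.
  From (x_1, y_1) = (13, 2): x_2 = 13·13 + 42·2·2 = 337; y_2 = 13·2 + 2·13 = 52.
  From (x_2, y_2) = (337, 52): x_3 = 13·337 + 42·2·52 = 8749; y_3 = 13·52 + 2·337 = 1350.
  From (x_3, y_3) = (8749, 1350): x_4 = 13·8749 + 42·2·1350 = 227137; y_4 = 13·1350 + 2·8749 = 35048.
  From (x_4, y_4) = (227137, 35048): x_5 = 13·227137 + 42·2·35048 = 5896813; y_5 = 13·35048 + 2·227137 = 909898.
  From (x_5, y_5) = (5896813, 909898): x_6 = 13·5896813 + 42·2·909898 = 153090001; y_6 = 13·909898 + 2·5896813 = 23622300.
Step 3: Verify x_6² - 42·y_6² = 23436548406180001 - 23436548406180000 = 1 (should be 1). ✓

(x_1, y_1) = (13, 2); (x_6, y_6) = (153090001, 23622300).


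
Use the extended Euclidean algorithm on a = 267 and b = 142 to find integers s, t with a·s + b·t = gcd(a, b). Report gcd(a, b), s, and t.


Euclidean algorithm on (267, 142) — divide until remainder is 0:
  267 = 1 · 142 + 125
  142 = 1 · 125 + 17
  125 = 7 · 17 + 6
  17 = 2 · 6 + 5
  6 = 1 · 5 + 1
  5 = 5 · 1 + 0
gcd(267, 142) = 1.
Track Bezout coefficients alongside the remainders: start with r₀ = 267 = a·1 + b·0 (s = 1, t = 0) and r₁ = 142 = a·0 + b·1 (s = 0, t = 1); each new remainder r_{k+1} = r_{k-1} − q_k·r_k inherits s_{k+1} = s_{k-1} − q_k·s_k, t_{k+1} = t_{k-1} − q_k·t_k, so r_k = a·s_k + b·t_k at every step:
  q = 1: r = 125, s = 1 − 1·0 = 1, t = 0 − 1·1 = -1  (check: 267·1 + 142·(-1) = 125)
  q = 1: r = 17, s = 0 − 1·1 = -1, t = 1 − 1·(-1) = 2  (check: 267·(-1) + 142·2 = 17)
  q = 7: r = 6, s = 1 − 7·(-1) = 8, t = -1 − 7·2 = -15  (check: 267·8 + 142·(-15) = 6)
  q = 2: r = 5, s = -1 − 2·8 = -17, t = 2 − 2·(-15) = 32  (check: 267·(-17) + 142·32 = 5)
  q = 1: r = 1, s = 8 − 1·(-17) = 25, t = -15 − 1·32 = -47  (check: 267·25 + 142·(-47) = 1)
The row with r = 1 (the gcd) gives the Bezout coefficients s = 25, t = -47.
Result: 267 · (25) + 142 · (-47) = 1.

gcd(267, 142) = 1; s = 25, t = -47 (check: 267·25 + 142·(-47) = 1).


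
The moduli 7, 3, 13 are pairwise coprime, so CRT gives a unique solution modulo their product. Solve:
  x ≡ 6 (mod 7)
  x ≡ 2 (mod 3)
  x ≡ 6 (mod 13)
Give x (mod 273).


Moduli 7, 3, 13 are pairwise coprime; by CRT there is a unique solution modulo M = 7 · 3 · 13 = 273.
Solve pairwise, accumulating the modulus:
  Start with x ≡ 6 (mod 7).
  Combine with x ≡ 2 (mod 3): since gcd(7, 3) = 1, we get a unique residue mod 21.
    Write x = 6 + 7·t and substitute into x ≡ 2 (mod 3): 7·t ≡ 2 − 6 = -4 (mod 3).
    Reduce coefficients mod 3: 1·t ≡ 2 (mod 3).
    So t ≡ 2 (mod 3).
    Then x = 6 + 7·2 = 20, valid modulo lcm(7, 3) = 21: x ≡ 20 (mod 21).
  Combine with x ≡ 6 (mod 13): since gcd(21, 13) = 1, we get a unique residue mod 273.
    Write x = 20 + 21·t and substitute into x ≡ 6 (mod 13): 21·t ≡ 6 − 20 = -14 (mod 13).
    Reduce coefficients mod 13: 8·t ≡ 12 (mod 13).
    The inverse of 8 mod 13 is 5 (since 8·5 = 40 = 3·13 + 1), so t ≡ 5·12 = 60 ≡ 8 (mod 13).
    Then x = 20 + 21·8 = 188, valid modulo lcm(21, 13) = 273: x ≡ 188 (mod 273).
Verify: 188 mod 7 = 6 ✓, 188 mod 3 = 2 ✓, 188 mod 13 = 6 ✓.

x ≡ 188 (mod 273).


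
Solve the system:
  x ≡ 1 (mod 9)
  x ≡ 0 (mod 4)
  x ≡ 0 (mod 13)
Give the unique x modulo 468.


Moduli 9, 4, 13 are pairwise coprime; by CRT there is a unique solution modulo M = 9 · 4 · 13 = 468.
Solve pairwise, accumulating the modulus:
  Start with x ≡ 1 (mod 9).
  Combine with x ≡ 0 (mod 4): since gcd(9, 4) = 1, we get a unique residue mod 36.
    Write x = 1 + 9·t and substitute into x ≡ 0 (mod 4): 9·t ≡ 0 − 1 = -1 (mod 4).
    Reduce coefficients mod 4: 1·t ≡ 3 (mod 4).
    So t ≡ 3 (mod 4).
    Then x = 1 + 9·3 = 28, valid modulo lcm(9, 4) = 36: x ≡ 28 (mod 36).
  Combine with x ≡ 0 (mod 13): since gcd(36, 13) = 1, we get a unique residue mod 468.
    Write x = 28 + 36·t and substitute into x ≡ 0 (mod 13): 36·t ≡ 0 − 28 = -28 (mod 13).
    Reduce coefficients mod 13: 10·t ≡ 11 (mod 13).
    The inverse of 10 mod 13 is 4 (since 10·4 = 40 = 3·13 + 1), so t ≡ 4·11 = 44 ≡ 5 (mod 13).
    Then x = 28 + 36·5 = 208, valid modulo lcm(36, 13) = 468: x ≡ 208 (mod 468).
Verify: 208 mod 9 = 1 ✓, 208 mod 4 = 0 ✓, 208 mod 13 = 0 ✓.

x ≡ 208 (mod 468).


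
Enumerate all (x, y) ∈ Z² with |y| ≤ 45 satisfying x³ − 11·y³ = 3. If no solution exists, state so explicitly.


The equation is x³ - 11y³ = 3. For fixed y, x³ = 11·y³ + 3, so a solution requires the RHS to be a perfect cube.
Strategy: iterate y from -45 to 45, compute RHS = 11·y³ + 3, and check whether it is a (positive or negative) perfect cube.
Check small values of y:
  y = 0: RHS = 3 is not a perfect cube.
  y = 1: RHS = 14 is not a perfect cube.
  y = -1: RHS = -8 = (-2)³ ⇒ x = -2 works.
  y = 2: RHS = 91 is not a perfect cube.
  y = -2: RHS = -85 is not a perfect cube.
  y = 3: RHS = 300 is not a perfect cube.
  y = -3: RHS = -294 is not a perfect cube.
Continuing the search up to |y| = 45 finds no further solutions beyond those listed.
Collected solutions: (-2, -1).

Solutions (with |y| ≤ 45): (-2, -1).


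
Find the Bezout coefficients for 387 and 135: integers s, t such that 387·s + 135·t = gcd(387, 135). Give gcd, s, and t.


Euclidean algorithm on (387, 135) — divide until remainder is 0:
  387 = 2 · 135 + 117
  135 = 1 · 117 + 18
  117 = 6 · 18 + 9
  18 = 2 · 9 + 0
gcd(387, 135) = 9.
Track Bezout coefficients alongside the remainders: start with r₀ = 387 = a·1 + b·0 (s = 1, t = 0) and r₁ = 135 = a·0 + b·1 (s = 0, t = 1); each new remainder r_{k+1} = r_{k-1} − q_k·r_k inherits s_{k+1} = s_{k-1} − q_k·s_k, t_{k+1} = t_{k-1} − q_k·t_k, so r_k = a·s_k + b·t_k at every step:
  q = 2: r = 117, s = 1 − 2·0 = 1, t = 0 − 2·1 = -2  (check: 387·1 + 135·(-2) = 117)
  q = 1: r = 18, s = 0 − 1·1 = -1, t = 1 − 1·(-2) = 3  (check: 387·(-1) + 135·3 = 18)
  q = 6: r = 9, s = 1 − 6·(-1) = 7, t = -2 − 6·3 = -20  (check: 387·7 + 135·(-20) = 9)
The row with r = 9 (the gcd) gives the Bezout coefficients s = 7, t = -20.
Result: 387 · (7) + 135 · (-20) = 9.

gcd(387, 135) = 9; s = 7, t = -20 (check: 387·7 + 135·(-20) = 9).


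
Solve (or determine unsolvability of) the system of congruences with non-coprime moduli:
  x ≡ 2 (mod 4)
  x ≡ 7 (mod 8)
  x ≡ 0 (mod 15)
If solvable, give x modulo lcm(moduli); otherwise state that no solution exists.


Moduli 4, 8, 15 are not pairwise coprime, so CRT works modulo lcm(m_i) when all pairwise compatibility conditions hold.
Pairwise compatibility: gcd(m_i, m_j) must divide a_i - a_j for every pair.
Merge one congruence at a time:
  Start: x ≡ 2 (mod 4).
  Combine with x ≡ 7 (mod 8): gcd(4, 8) = 4, and 7 - 2 = 5 is NOT divisible by 4.
    ⇒ system is inconsistent (no integer solution).

No solution (the system is inconsistent).


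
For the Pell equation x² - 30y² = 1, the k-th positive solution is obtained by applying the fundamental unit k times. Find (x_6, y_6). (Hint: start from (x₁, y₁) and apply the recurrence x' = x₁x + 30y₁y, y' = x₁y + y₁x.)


Step 1: Find the fundamental solution (x₁, y₁) of x² - 30y² = 1.
  Expand √30 as a continued fraction. a₀ = ⌊√30⌋ = 5; iterate m_{k+1} = d_k·a_k − m_k, d_{k+1} = (30 − m_{k+1}²)/d_k, a_{k+1} = ⌊(a₀ + m_{k+1})/d_{k+1}⌋ (starting m₀ = 0, d₀ = 1), with convergents p_k = a_k·p_{k-1} + p_{k-2}, q_k = a_k·q_{k-1} + q_{k-2} (p₋₁ = 1, q₋₁ = 0):
  k = 0: a₀ = 5; p₀/q₀ = 5/1; p₀² − 30·q₀² = 25 − 30 = -5.
  k = 1: m = 5, d = 5, a = ⌊(5 + 5)/5⌋ = 2; p/q = (2·5 + 1)/(2·1 + 0) = 11/2; p² − 30·q² = 121 − 120 = 1.
  The first convergent with p² − 30·q² = 1 gives the fundamental solution (x₁, y₁) = (11, 2).
Step 2: Apply the recurrence (x_{n+1}, y_{n+1}) = (x₁x_n + 30y₁y_n, x₁y_n + y₁x_n) repeatedly.
  From (x_1, y_1) = (11, 2): x_2 = 11·11 + 30·2·2 = 241; y_2 = 11·2 + 2·11 = 44.
  From (x_2, y_2) = (241, 44): x_3 = 11·241 + 30·2·44 = 5291; y_3 = 11·44 + 2·241 = 966.
  From (x_3, y_3) = (5291, 966): x_4 = 11·5291 + 30·2·966 = 116161; y_4 = 11·966 + 2·5291 = 21208.
  From (x_4, y_4) = (116161, 21208): x_5 = 11·116161 + 30·2·21208 = 2550251; y_5 = 11·21208 + 2·116161 = 465610.
  From (x_5, y_5) = (2550251, 465610): x_6 = 11·2550251 + 30·2·465610 = 55989361; y_6 = 11·465610 + 2·2550251 = 10222212.
Step 3: Verify x_6² - 30·y_6² = 3134808545188321 - 3134808545188320 = 1 (should be 1). ✓

(x_1, y_1) = (11, 2); (x_6, y_6) = (55989361, 10222212).


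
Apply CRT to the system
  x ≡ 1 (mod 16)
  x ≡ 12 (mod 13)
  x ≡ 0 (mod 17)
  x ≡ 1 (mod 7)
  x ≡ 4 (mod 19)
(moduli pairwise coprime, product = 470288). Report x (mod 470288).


Product of moduli M = 16 · 13 · 17 · 7 · 19 = 470288.
Merge one congruence at a time:
  Start: x ≡ 1 (mod 16).
  Combine with x ≡ 12 (mod 13); new modulus lcm = 208.
    Write x = 1 + 16·t and substitute into x ≡ 12 (mod 13): 16·t ≡ 12 − 1 = 11 (mod 13).
    Reduce coefficients mod 13: 3·t ≡ 11 (mod 13).
    The inverse of 3 mod 13 is 9 (since 3·9 = 27 = 2·13 + 1), so t ≡ 9·11 = 99 ≡ 8 (mod 13).
    Then x = 1 + 16·8 = 129, valid modulo lcm(16, 13) = 208: x ≡ 129 (mod 208).
  Combine with x ≡ 0 (mod 17); new modulus lcm = 3536.
    Write x = 129 + 208·t and substitute into x ≡ 0 (mod 17): 208·t ≡ 0 − 129 = -129 (mod 17).
    Reduce coefficients mod 17: 4·t ≡ 7 (mod 17).
    The inverse of 4 mod 17 is 13 (since 4·13 = 52 = 3·17 + 1), so t ≡ 13·7 = 91 ≡ 6 (mod 17).
    Then x = 129 + 208·6 = 1377, valid modulo lcm(208, 17) = 3536: x ≡ 1377 (mod 3536).
  Combine with x ≡ 1 (mod 7); new modulus lcm = 24752.
    Write x = 1377 + 3536·t and substitute into x ≡ 1 (mod 7): 3536·t ≡ 1 − 1377 = -1376 (mod 7).
    Reduce coefficients mod 7: 1·t ≡ 3 (mod 7).
    So t ≡ 3 (mod 7).
    Then x = 1377 + 3536·3 = 11985, valid modulo lcm(3536, 7) = 24752: x ≡ 11985 (mod 24752).
  Combine with x ≡ 4 (mod 19); new modulus lcm = 470288.
    Write x = 11985 + 24752·t and substitute into x ≡ 4 (mod 19): 24752·t ≡ 4 − 11985 = -11981 (mod 19).
    Reduce coefficients mod 19: 14·t ≡ 8 (mod 19).
    The inverse of 14 mod 19 is 15 (since 14·15 = 210 = 11·19 + 1), so t ≡ 15·8 = 120 ≡ 6 (mod 19).
    Then x = 11985 + 24752·6 = 160497, valid modulo lcm(24752, 19) = 470288: x ≡ 160497 (mod 470288).
Verify against each original: 160497 mod 16 = 1, 160497 mod 13 = 12, 160497 mod 17 = 0, 160497 mod 7 = 1, 160497 mod 19 = 4.

x ≡ 160497 (mod 470288).


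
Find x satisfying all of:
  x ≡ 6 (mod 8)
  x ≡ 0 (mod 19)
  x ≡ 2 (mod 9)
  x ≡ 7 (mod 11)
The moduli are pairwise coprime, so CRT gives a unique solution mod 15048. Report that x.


Product of moduli M = 8 · 19 · 9 · 11 = 15048.
Merge one congruence at a time:
  Start: x ≡ 6 (mod 8).
  Combine with x ≡ 0 (mod 19); new modulus lcm = 152.
    Write x = 6 + 8·t and substitute into x ≡ 0 (mod 19): 8·t ≡ 0 − 6 = -6 (mod 19).
    Reduce coefficients mod 19: 8·t ≡ 13 (mod 19).
    The inverse of 8 mod 19 is 12 (since 8·12 = 96 = 5·19 + 1), so t ≡ 12·13 = 156 ≡ 4 (mod 19).
    Then x = 6 + 8·4 = 38, valid modulo lcm(8, 19) = 152: x ≡ 38 (mod 152).
  Combine with x ≡ 2 (mod 9); new modulus lcm = 1368.
    Write x = 38 + 152·t and substitute into x ≡ 2 (mod 9): 152·t ≡ 2 − 38 = -36 (mod 9).
    Reduce coefficients mod 9: 8·t ≡ 0 (mod 9).
    The inverse of 8 mod 9 is 8 (since 8·8 = 64 = 7·9 + 1), so t ≡ 8·0 = 0 ≡ 0 (mod 9).
    Then x = 38 + 152·0 = 38, valid modulo lcm(152, 9) = 1368: x ≡ 38 (mod 1368).
  Combine with x ≡ 7 (mod 11); new modulus lcm = 15048.
    Write x = 38 + 1368·t and substitute into x ≡ 7 (mod 11): 1368·t ≡ 7 − 38 = -31 (mod 11).
    Reduce coefficients mod 11: 4·t ≡ 2 (mod 11).
    The inverse of 4 mod 11 is 3 (since 4·3 = 12 = 1·11 + 1), so t ≡ 3·2 = 6 ≡ 6 (mod 11).
    Then x = 38 + 1368·6 = 8246, valid modulo lcm(1368, 11) = 15048: x ≡ 8246 (mod 15048).
Verify against each original: 8246 mod 8 = 6, 8246 mod 19 = 0, 8246 mod 9 = 2, 8246 mod 11 = 7.

x ≡ 8246 (mod 15048).


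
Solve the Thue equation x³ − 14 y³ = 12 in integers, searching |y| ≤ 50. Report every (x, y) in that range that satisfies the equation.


The equation is x³ - 14y³ = 12. For fixed y, x³ = 14·y³ + 12, so a solution requires the RHS to be a perfect cube.
Strategy: iterate y from -50 to 50, compute RHS = 14·y³ + 12, and check whether it is a (positive or negative) perfect cube.
Check small values of y:
  y = 0: RHS = 12 is not a perfect cube.
  y = 1: RHS = 26 is not a perfect cube.
  y = -1: RHS = -2 is not a perfect cube.
  y = 2: RHS = 124 is not a perfect cube.
  y = -2: RHS = -100 is not a perfect cube.
  y = 3: RHS = 390 is not a perfect cube.
  y = -3: RHS = -366 is not a perfect cube.
Continuing the search up to |y| = 50 finds no solutions either.
No (x, y) in the scanned range satisfies the equation.

No integer solutions with |y| ≤ 50.


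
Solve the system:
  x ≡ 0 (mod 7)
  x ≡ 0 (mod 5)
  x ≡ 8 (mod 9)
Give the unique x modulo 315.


Moduli 7, 5, 9 are pairwise coprime; by CRT there is a unique solution modulo M = 7 · 5 · 9 = 315.
Solve pairwise, accumulating the modulus:
  Start with x ≡ 0 (mod 7).
  Combine with x ≡ 0 (mod 5): since gcd(7, 5) = 1, we get a unique residue mod 35.
    Write x = 0 + 7·t and substitute into x ≡ 0 (mod 5): 7·t ≡ 0 − 0 = 0 (mod 5).
    Reduce coefficients mod 5: 2·t ≡ 0 (mod 5).
    The inverse of 2 mod 5 is 3 (since 2·3 = 6 = 1·5 + 1), so t ≡ 3·0 = 0 ≡ 0 (mod 5).
    Then x = 0 + 7·0 = 0, valid modulo lcm(7, 5) = 35: x ≡ 0 (mod 35).
  Combine with x ≡ 8 (mod 9): since gcd(35, 9) = 1, we get a unique residue mod 315.
    Write x = 0 + 35·t and substitute into x ≡ 8 (mod 9): 35·t ≡ 8 − 0 = 8 (mod 9).
    Reduce coefficients mod 9: 8·t ≡ 8 (mod 9).
    The inverse of 8 mod 9 is 8 (since 8·8 = 64 = 7·9 + 1), so t ≡ 8·8 = 64 ≡ 1 (mod 9).
    Then x = 0 + 35·1 = 35, valid modulo lcm(35, 9) = 315: x ≡ 35 (mod 315).
Verify: 35 mod 7 = 0 ✓, 35 mod 5 = 0 ✓, 35 mod 9 = 8 ✓.

x ≡ 35 (mod 315).


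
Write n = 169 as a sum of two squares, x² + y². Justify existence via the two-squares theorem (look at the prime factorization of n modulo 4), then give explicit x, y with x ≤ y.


Step 1: Factor n = 169 = 13^2.
Step 2: Check the mod-4 condition on each prime factor: 13 ≡ 1 (mod 4), exponent 2.
All primes ≡ 3 (mod 4) appear to even exponent (or don't appear), so by the two-squares theorem n IS expressible as a sum of two squares.
Step 3: Build a representation. Here n = 13 · 13 is a product of primes ≡ 1 (mod 4). Each prime p ≡ 1 (mod 4) is itself a sum of two squares; find a² by testing p − a² for a perfect square:
  13: 13 − 1² = 12, 13 − 2² = 9 = 3² ⇒ 13 = 2² + 3².
  Combine using the Brahmagupta–Fibonacci identity (a² + b²)(c² + d²) = (ac − bd)² + (ad + bc)² = (ac + bd)² + (ad − bc)²:
  13 · 13 = 169: from (2² + 3²)(2² + 3²), take (2·2 − 3·3, 2·3 + 3·2) = (4 − 9, 6 + 6) = (-5, 12); dropping signs (only squares matter) gives (5, 12); check 5² + 12² = 25 + 144 = 169 ✓.
Step 4: Order so x ≤ y and verify: 5² + 12² = 25 + 144 = 169 = n. ✓

n = 169 = 5² + 12² (one valid representation with x ≤ y).


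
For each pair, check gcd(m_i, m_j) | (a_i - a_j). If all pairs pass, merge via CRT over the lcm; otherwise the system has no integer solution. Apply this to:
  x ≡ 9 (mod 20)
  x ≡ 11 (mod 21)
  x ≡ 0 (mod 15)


Moduli 20, 21, 15 are not pairwise coprime, so CRT works modulo lcm(m_i) when all pairwise compatibility conditions hold.
Pairwise compatibility: gcd(m_i, m_j) must divide a_i - a_j for every pair.
Merge one congruence at a time:
  Start: x ≡ 9 (mod 20).
  Combine with x ≡ 11 (mod 21): gcd(20, 21) = 1; 11 - 9 = 2, which IS divisible by 1, so compatible.
    Write x = 9 + 20·t and substitute into x ≡ 11 (mod 21): 20·t ≡ 11 − 9 = 2 (mod 21).
    The inverse of 20 mod 21 is 20 (since 20·20 = 400 = 19·21 + 1), so t ≡ 20·2 = 40 ≡ 19 (mod 21).
    Then x = 9 + 20·19 = 389, valid modulo lcm(20, 21) = 420: x ≡ 389 (mod 420).
  Combine with x ≡ 0 (mod 15): gcd(420, 15) = 15, and 0 - 389 = -389 is NOT divisible by 15.
    ⇒ system is inconsistent (no integer solution).

No solution (the system is inconsistent).


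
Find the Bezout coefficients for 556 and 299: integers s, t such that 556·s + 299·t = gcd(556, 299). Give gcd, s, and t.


Euclidean algorithm on (556, 299) — divide until remainder is 0:
  556 = 1 · 299 + 257
  299 = 1 · 257 + 42
  257 = 6 · 42 + 5
  42 = 8 · 5 + 2
  5 = 2 · 2 + 1
  2 = 2 · 1 + 0
gcd(556, 299) = 1.
Track Bezout coefficients alongside the remainders: start with r₀ = 556 = a·1 + b·0 (s = 1, t = 0) and r₁ = 299 = a·0 + b·1 (s = 0, t = 1); each new remainder r_{k+1} = r_{k-1} − q_k·r_k inherits s_{k+1} = s_{k-1} − q_k·s_k, t_{k+1} = t_{k-1} − q_k·t_k, so r_k = a·s_k + b·t_k at every step:
  q = 1: r = 257, s = 1 − 1·0 = 1, t = 0 − 1·1 = -1  (check: 556·1 + 299·(-1) = 257)
  q = 1: r = 42, s = 0 − 1·1 = -1, t = 1 − 1·(-1) = 2  (check: 556·(-1) + 299·2 = 42)
  q = 6: r = 5, s = 1 − 6·(-1) = 7, t = -1 − 6·2 = -13  (check: 556·7 + 299·(-13) = 5)
  q = 8: r = 2, s = -1 − 8·7 = -57, t = 2 − 8·(-13) = 106  (check: 556·(-57) + 299·106 = 2)
  q = 2: r = 1, s = 7 − 2·(-57) = 121, t = -13 − 2·106 = -225  (check: 556·121 + 299·(-225) = 1)
The row with r = 1 (the gcd) gives the Bezout coefficients s = 121, t = -225.
Result: 556 · (121) + 299 · (-225) = 1.

gcd(556, 299) = 1; s = 121, t = -225 (check: 556·121 + 299·(-225) = 1).


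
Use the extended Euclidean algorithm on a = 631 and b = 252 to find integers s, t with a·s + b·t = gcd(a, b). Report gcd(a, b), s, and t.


Euclidean algorithm on (631, 252) — divide until remainder is 0:
  631 = 2 · 252 + 127
  252 = 1 · 127 + 125
  127 = 1 · 125 + 2
  125 = 62 · 2 + 1
  2 = 2 · 1 + 0
gcd(631, 252) = 1.
Track Bezout coefficients alongside the remainders: start with r₀ = 631 = a·1 + b·0 (s = 1, t = 0) and r₁ = 252 = a·0 + b·1 (s = 0, t = 1); each new remainder r_{k+1} = r_{k-1} − q_k·r_k inherits s_{k+1} = s_{k-1} − q_k·s_k, t_{k+1} = t_{k-1} − q_k·t_k, so r_k = a·s_k + b·t_k at every step:
  q = 2: r = 127, s = 1 − 2·0 = 1, t = 0 − 2·1 = -2  (check: 631·1 + 252·(-2) = 127)
  q = 1: r = 125, s = 0 − 1·1 = -1, t = 1 − 1·(-2) = 3  (check: 631·(-1) + 252·3 = 125)
  q = 1: r = 2, s = 1 − 1·(-1) = 2, t = -2 − 1·3 = -5  (check: 631·2 + 252·(-5) = 2)
  q = 62: r = 1, s = -1 − 62·2 = -125, t = 3 − 62·(-5) = 313  (check: 631·(-125) + 252·313 = 1)
The row with r = 1 (the gcd) gives the Bezout coefficients s = -125, t = 313.
Result: 631 · (-125) + 252 · (313) = 1.

gcd(631, 252) = 1; s = -125, t = 313 (check: 631·(-125) + 252·313 = 1).


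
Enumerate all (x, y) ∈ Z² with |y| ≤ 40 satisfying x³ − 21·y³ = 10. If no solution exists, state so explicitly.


The equation is x³ - 21y³ = 10. For fixed y, x³ = 21·y³ + 10, so a solution requires the RHS to be a perfect cube.
Strategy: iterate y from -40 to 40, compute RHS = 21·y³ + 10, and check whether it is a (positive or negative) perfect cube.
Check small values of y:
  y = 0: RHS = 10 is not a perfect cube.
  y = 1: RHS = 31 is not a perfect cube.
  y = -1: RHS = -11 is not a perfect cube.
  y = 2: RHS = 178 is not a perfect cube.
  y = -2: RHS = -158 is not a perfect cube.
  y = 3: RHS = 577 is not a perfect cube.
  y = -3: RHS = -557 is not a perfect cube.
Continuing the search up to |y| = 40 finds no solutions either.
No (x, y) in the scanned range satisfies the equation.

No integer solutions with |y| ≤ 40.


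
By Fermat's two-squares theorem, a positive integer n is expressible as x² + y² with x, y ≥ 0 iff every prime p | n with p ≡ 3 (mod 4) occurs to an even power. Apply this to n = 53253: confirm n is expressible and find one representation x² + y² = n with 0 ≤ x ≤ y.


Step 1: Factor n = 53253 = 3^2 · 61 · 97.
Step 2: Check the mod-4 condition on each prime factor: 3 ≡ 3 (mod 4), exponent 2 (must be even); 61 ≡ 1 (mod 4), exponent 1; 97 ≡ 1 (mod 4), exponent 1.
All primes ≡ 3 (mod 4) appear to even exponent (or don't appear), so by the two-squares theorem n IS expressible as a sum of two squares.
Step 3: Build a representation. Group n = k² · m with k = 3 and m = 61 · 97 = 5917 (a product of primes ≡ 1 (mod 4)); a representation of m scales to one of n via (k·x)² + (k·y)² = k²(x² + y²). Each prime p ≡ 1 (mod 4) is itself a sum of two squares; find a² by testing p − a² for a perfect square:
  61: 61 − 1² = 60, 61 − 2² = 57, 61 − 3² = 52, 61 − 4² = 45, 61 − 5² = 36 = 6² ⇒ 61 = 5² + 6².
  97: 97 − 1² = 96, 97 − 2² = 93, 97 − 3² = 88, 97 − 4² = 81 = 9² ⇒ 97 = 4² + 9².
  Combine using the Brahmagupta–Fibonacci identity (a² + b²)(c² + d²) = (ac − bd)² + (ad + bc)² = (ac + bd)² + (ad − bc)²:
  61 · 97 = 5917: from (5² + 6²)(4² + 9²), take (5·4 − 6·9, 5·9 + 6·4) = (20 − 54, 45 + 24) = (-34, 69); dropping signs (only squares matter) gives (34, 69); check 34² + 69² = 1156 + 4761 = 5917 ✓.
  Scale by k = 3: (3·34, 3·69) = (102, 207).
Step 4: Order so x ≤ y and verify: 102² + 207² = 10404 + 42849 = 53253 = n. ✓

n = 53253 = 102² + 207² (one valid representation with x ≤ y).


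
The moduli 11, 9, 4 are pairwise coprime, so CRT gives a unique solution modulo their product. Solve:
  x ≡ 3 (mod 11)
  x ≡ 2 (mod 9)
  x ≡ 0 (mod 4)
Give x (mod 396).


Moduli 11, 9, 4 are pairwise coprime; by CRT there is a unique solution modulo M = 11 · 9 · 4 = 396.
Solve pairwise, accumulating the modulus:
  Start with x ≡ 3 (mod 11).
  Combine with x ≡ 2 (mod 9): since gcd(11, 9) = 1, we get a unique residue mod 99.
    Write x = 3 + 11·t and substitute into x ≡ 2 (mod 9): 11·t ≡ 2 − 3 = -1 (mod 9).
    Reduce coefficients mod 9: 2·t ≡ 8 (mod 9).
    The inverse of 2 mod 9 is 5 (since 2·5 = 10 = 1·9 + 1), so t ≡ 5·8 = 40 ≡ 4 (mod 9).
    Then x = 3 + 11·4 = 47, valid modulo lcm(11, 9) = 99: x ≡ 47 (mod 99).
  Combine with x ≡ 0 (mod 4): since gcd(99, 4) = 1, we get a unique residue mod 396.
    Write x = 47 + 99·t and substitute into x ≡ 0 (mod 4): 99·t ≡ 0 − 47 = -47 (mod 4).
    Reduce coefficients mod 4: 3·t ≡ 1 (mod 4).
    The inverse of 3 mod 4 is 3 (since 3·3 = 9 = 2·4 + 1), so t ≡ 3·1 = 3 ≡ 3 (mod 4).
    Then x = 47 + 99·3 = 344, valid modulo lcm(99, 4) = 396: x ≡ 344 (mod 396).
Verify: 344 mod 11 = 3 ✓, 344 mod 9 = 2 ✓, 344 mod 4 = 0 ✓.

x ≡ 344 (mod 396).


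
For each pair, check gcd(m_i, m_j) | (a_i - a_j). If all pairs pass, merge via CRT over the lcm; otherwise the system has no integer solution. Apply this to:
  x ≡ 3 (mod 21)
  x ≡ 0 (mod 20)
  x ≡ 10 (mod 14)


Moduli 21, 20, 14 are not pairwise coprime, so CRT works modulo lcm(m_i) when all pairwise compatibility conditions hold.
Pairwise compatibility: gcd(m_i, m_j) must divide a_i - a_j for every pair.
Merge one congruence at a time:
  Start: x ≡ 3 (mod 21).
  Combine with x ≡ 0 (mod 20): gcd(21, 20) = 1; 0 - 3 = -3, which IS divisible by 1, so compatible.
    Write x = 3 + 21·t and substitute into x ≡ 0 (mod 20): 21·t ≡ 0 − 3 = -3 (mod 20).
    Reduce coefficients mod 20: 1·t ≡ 17 (mod 20).
    So t ≡ 17 (mod 20).
    Then x = 3 + 21·17 = 360, valid modulo lcm(21, 20) = 420: x ≡ 360 (mod 420).
  Combine with x ≡ 10 (mod 14): gcd(420, 14) = 14; 10 - 360 = -350, which IS divisible by 14, so compatible.
    Write x = 360 + 420·t and substitute into x ≡ 10 (mod 14): 420·t ≡ 10 − 360 = -350 (mod 14).
    Divide the congruence (and modulus) by g = 14: 30·t ≡ -25 (mod 1).
    Modulo 1 every t works; take t = 0.
    Then x = 360 + 420·0 = 360, valid modulo lcm(420, 14) = 420: x ≡ 360 (mod 420).
Verify: 360 mod 21 = 3, 360 mod 20 = 0, 360 mod 14 = 10.

x ≡ 360 (mod 420).


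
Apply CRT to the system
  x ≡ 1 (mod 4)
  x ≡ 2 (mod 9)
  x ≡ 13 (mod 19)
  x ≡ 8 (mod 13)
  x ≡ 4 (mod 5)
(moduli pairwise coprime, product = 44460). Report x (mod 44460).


Product of moduli M = 4 · 9 · 19 · 13 · 5 = 44460.
Merge one congruence at a time:
  Start: x ≡ 1 (mod 4).
  Combine with x ≡ 2 (mod 9); new modulus lcm = 36.
    Write x = 1 + 4·t and substitute into x ≡ 2 (mod 9): 4·t ≡ 2 − 1 = 1 (mod 9).
    The inverse of 4 mod 9 is 7 (since 4·7 = 28 = 3·9 + 1), so t ≡ 7·1 = 7 ≡ 7 (mod 9).
    Then x = 1 + 4·7 = 29, valid modulo lcm(4, 9) = 36: x ≡ 29 (mod 36).
  Combine with x ≡ 13 (mod 19); new modulus lcm = 684.
    Write x = 29 + 36·t and substitute into x ≡ 13 (mod 19): 36·t ≡ 13 − 29 = -16 (mod 19).
    Reduce coefficients mod 19: 17·t ≡ 3 (mod 19).
    The inverse of 17 mod 19 is 9 (since 17·9 = 153 = 8·19 + 1), so t ≡ 9·3 = 27 ≡ 8 (mod 19).
    Then x = 29 + 36·8 = 317, valid modulo lcm(36, 19) = 684: x ≡ 317 (mod 684).
  Combine with x ≡ 8 (mod 13); new modulus lcm = 8892.
    Write x = 317 + 684·t and substitute into x ≡ 8 (mod 13): 684·t ≡ 8 − 317 = -309 (mod 13).
    Reduce coefficients mod 13: 8·t ≡ 3 (mod 13).
    The inverse of 8 mod 13 is 5 (since 8·5 = 40 = 3·13 + 1), so t ≡ 5·3 = 15 ≡ 2 (mod 13).
    Then x = 317 + 684·2 = 1685, valid modulo lcm(684, 13) = 8892: x ≡ 1685 (mod 8892).
  Combine with x ≡ 4 (mod 5); new modulus lcm = 44460.
    Write x = 1685 + 8892·t and substitute into x ≡ 4 (mod 5): 8892·t ≡ 4 − 1685 = -1681 (mod 5).
    Reduce coefficients mod 5: 2·t ≡ 4 (mod 5).
    The inverse of 2 mod 5 is 3 (since 2·3 = 6 = 1·5 + 1), so t ≡ 3·4 = 12 ≡ 2 (mod 5).
    Then x = 1685 + 8892·2 = 19469, valid modulo lcm(8892, 5) = 44460: x ≡ 19469 (mod 44460).
Verify against each original: 19469 mod 4 = 1, 19469 mod 9 = 2, 19469 mod 19 = 13, 19469 mod 13 = 8, 19469 mod 5 = 4.

x ≡ 19469 (mod 44460).


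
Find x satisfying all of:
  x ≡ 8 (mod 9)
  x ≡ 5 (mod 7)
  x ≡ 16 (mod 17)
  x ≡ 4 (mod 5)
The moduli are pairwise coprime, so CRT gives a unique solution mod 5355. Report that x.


Product of moduli M = 9 · 7 · 17 · 5 = 5355.
Merge one congruence at a time:
  Start: x ≡ 8 (mod 9).
  Combine with x ≡ 5 (mod 7); new modulus lcm = 63.
    Write x = 8 + 9·t and substitute into x ≡ 5 (mod 7): 9·t ≡ 5 − 8 = -3 (mod 7).
    Reduce coefficients mod 7: 2·t ≡ 4 (mod 7).
    The inverse of 2 mod 7 is 4 (since 2·4 = 8 = 1·7 + 1), so t ≡ 4·4 = 16 ≡ 2 (mod 7).
    Then x = 8 + 9·2 = 26, valid modulo lcm(9, 7) = 63: x ≡ 26 (mod 63).
  Combine with x ≡ 16 (mod 17); new modulus lcm = 1071.
    Write x = 26 + 63·t and substitute into x ≡ 16 (mod 17): 63·t ≡ 16 − 26 = -10 (mod 17).
    Reduce coefficients mod 17: 12·t ≡ 7 (mod 17).
    The inverse of 12 mod 17 is 10 (since 12·10 = 120 = 7·17 + 1), so t ≡ 10·7 = 70 ≡ 2 (mod 17).
    Then x = 26 + 63·2 = 152, valid modulo lcm(63, 17) = 1071: x ≡ 152 (mod 1071).
  Combine with x ≡ 4 (mod 5); new modulus lcm = 5355.
    Write x = 152 + 1071·t and substitute into x ≡ 4 (mod 5): 1071·t ≡ 4 − 152 = -148 (mod 5).
    Reduce coefficients mod 5: 1·t ≡ 2 (mod 5).
    So t ≡ 2 (mod 5).
    Then x = 152 + 1071·2 = 2294, valid modulo lcm(1071, 5) = 5355: x ≡ 2294 (mod 5355).
Verify against each original: 2294 mod 9 = 8, 2294 mod 7 = 5, 2294 mod 17 = 16, 2294 mod 5 = 4.

x ≡ 2294 (mod 5355).


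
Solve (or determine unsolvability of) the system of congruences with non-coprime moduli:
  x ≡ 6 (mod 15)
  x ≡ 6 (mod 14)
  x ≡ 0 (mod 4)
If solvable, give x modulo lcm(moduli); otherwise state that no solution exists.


Moduli 15, 14, 4 are not pairwise coprime, so CRT works modulo lcm(m_i) when all pairwise compatibility conditions hold.
Pairwise compatibility: gcd(m_i, m_j) must divide a_i - a_j for every pair.
Merge one congruence at a time:
  Start: x ≡ 6 (mod 15).
  Combine with x ≡ 6 (mod 14): gcd(15, 14) = 1; 6 - 6 = 0, which IS divisible by 1, so compatible.
    Write x = 6 + 15·t and substitute into x ≡ 6 (mod 14): 15·t ≡ 6 − 6 = 0 (mod 14).
    Reduce coefficients mod 14: 1·t ≡ 0 (mod 14).
    So t ≡ 0 (mod 14).
    Then x = 6 + 15·0 = 6, valid modulo lcm(15, 14) = 210: x ≡ 6 (mod 210).
  Combine with x ≡ 0 (mod 4): gcd(210, 4) = 2; 0 - 6 = -6, which IS divisible by 2, so compatible.
    Write x = 6 + 210·t and substitute into x ≡ 0 (mod 4): 210·t ≡ 0 − 6 = -6 (mod 4).
    Divide the congruence (and modulus) by g = 2: 105·t ≡ -3 (mod 2).
    Reduce coefficients mod 2: 1·t ≡ 1 (mod 2).
    So t ≡ 1 (mod 2).
    Then x = 6 + 210·1 = 216, valid modulo lcm(210, 4) = 420: x ≡ 216 (mod 420).
Verify: 216 mod 15 = 6, 216 mod 14 = 6, 216 mod 4 = 0.

x ≡ 216 (mod 420).


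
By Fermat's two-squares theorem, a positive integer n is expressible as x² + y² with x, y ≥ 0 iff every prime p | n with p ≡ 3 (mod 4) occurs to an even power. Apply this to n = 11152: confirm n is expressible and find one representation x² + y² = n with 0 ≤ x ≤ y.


Step 1: Factor n = 11152 = 2^4 · 17 · 41.
Step 2: Check the mod-4 condition on each prime factor: 2 = 2 (special); 17 ≡ 1 (mod 4), exponent 1; 41 ≡ 1 (mod 4), exponent 1.
All primes ≡ 3 (mod 4) appear to even exponent (or don't appear), so by the two-squares theorem n IS expressible as a sum of two squares.
Step 3: Build a representation. Group n = k² · m with k = 4 and m = 17 · 41 = 697 (a product of primes ≡ 1 (mod 4)); a representation of m scales to one of n via (k·x)² + (k·y)² = k²(x² + y²). Each prime p ≡ 1 (mod 4) is itself a sum of two squares; find a² by testing p − a² for a perfect square:
  17: 17 − 1² = 16 = 4² ⇒ 17 = 1² + 4².
  41: 41 − 1² = 40, 41 − 2² = 37, 41 − 3² = 32, 41 − 4² = 25 = 5² ⇒ 41 = 4² + 5².
  Combine using the Brahmagupta–Fibonacci identity (a² + b²)(c² + d²) = (ac − bd)² + (ad + bc)² = (ac + bd)² + (ad − bc)²:
  17 · 41 = 697: from (1² + 4²)(4² + 5²), take (1·4 − 4·5, 1·5 + 4·4) = (4 − 20, 5 + 16) = (-16, 21); dropping signs (only squares matter) gives (16, 21); check 16² + 21² = 256 + 441 = 697 ✓.
  Scale by k = 4: (4·16, 4·21) = (64, 84).
Step 4: Order so x ≤ y and verify: 64² + 84² = 4096 + 7056 = 11152 = n. ✓

n = 11152 = 64² + 84² (one valid representation with x ≤ y).


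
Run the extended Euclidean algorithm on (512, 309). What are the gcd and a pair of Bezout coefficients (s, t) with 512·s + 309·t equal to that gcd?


Euclidean algorithm on (512, 309) — divide until remainder is 0:
  512 = 1 · 309 + 203
  309 = 1 · 203 + 106
  203 = 1 · 106 + 97
  106 = 1 · 97 + 9
  97 = 10 · 9 + 7
  9 = 1 · 7 + 2
  7 = 3 · 2 + 1
  2 = 2 · 1 + 0
gcd(512, 309) = 1.
Track Bezout coefficients alongside the remainders: start with r₀ = 512 = a·1 + b·0 (s = 1, t = 0) and r₁ = 309 = a·0 + b·1 (s = 0, t = 1); each new remainder r_{k+1} = r_{k-1} − q_k·r_k inherits s_{k+1} = s_{k-1} − q_k·s_k, t_{k+1} = t_{k-1} − q_k·t_k, so r_k = a·s_k + b·t_k at every step:
  q = 1: r = 203, s = 1 − 1·0 = 1, t = 0 − 1·1 = -1  (check: 512·1 + 309·(-1) = 203)
  q = 1: r = 106, s = 0 − 1·1 = -1, t = 1 − 1·(-1) = 2  (check: 512·(-1) + 309·2 = 106)
  q = 1: r = 97, s = 1 − 1·(-1) = 2, t = -1 − 1·2 = -3  (check: 512·2 + 309·(-3) = 97)
  q = 1: r = 9, s = -1 − 1·2 = -3, t = 2 − 1·(-3) = 5  (check: 512·(-3) + 309·5 = 9)
  q = 10: r = 7, s = 2 − 10·(-3) = 32, t = -3 − 10·5 = -53  (check: 512·32 + 309·(-53) = 7)
  q = 1: r = 2, s = -3 − 1·32 = -35, t = 5 − 1·(-53) = 58  (check: 512·(-35) + 309·58 = 2)
  q = 3: r = 1, s = 32 − 3·(-35) = 137, t = -53 − 3·58 = -227  (check: 512·137 + 309·(-227) = 1)
The row with r = 1 (the gcd) gives the Bezout coefficients s = 137, t = -227.
Result: 512 · (137) + 309 · (-227) = 1.

gcd(512, 309) = 1; s = 137, t = -227 (check: 512·137 + 309·(-227) = 1).


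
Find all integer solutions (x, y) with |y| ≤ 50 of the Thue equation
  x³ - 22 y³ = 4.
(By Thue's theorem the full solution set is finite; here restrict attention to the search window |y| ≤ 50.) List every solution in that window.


The equation is x³ - 22y³ = 4. For fixed y, x³ = 22·y³ + 4, so a solution requires the RHS to be a perfect cube.
Strategy: iterate y from -50 to 50, compute RHS = 22·y³ + 4, and check whether it is a (positive or negative) perfect cube.
Check small values of y:
  y = 0: RHS = 4 is not a perfect cube.
  y = 1: RHS = 26 is not a perfect cube.
  y = -1: RHS = -18 is not a perfect cube.
  y = 2: RHS = 180 is not a perfect cube.
  y = -2: RHS = -172 is not a perfect cube.
  y = 3: RHS = 598 is not a perfect cube.
  y = -3: RHS = -590 is not a perfect cube.
Continuing the search up to |y| = 50 finds no solutions either.
No (x, y) in the scanned range satisfies the equation.

No integer solutions with |y| ≤ 50.


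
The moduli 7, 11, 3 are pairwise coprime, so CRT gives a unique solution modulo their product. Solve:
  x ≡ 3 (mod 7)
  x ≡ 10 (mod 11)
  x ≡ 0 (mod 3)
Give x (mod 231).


Moduli 7, 11, 3 are pairwise coprime; by CRT there is a unique solution modulo M = 7 · 11 · 3 = 231.
Solve pairwise, accumulating the modulus:
  Start with x ≡ 3 (mod 7).
  Combine with x ≡ 10 (mod 11): since gcd(7, 11) = 1, we get a unique residue mod 77.
    Write x = 3 + 7·t and substitute into x ≡ 10 (mod 11): 7·t ≡ 10 − 3 = 7 (mod 11).
    The inverse of 7 mod 11 is 8 (since 7·8 = 56 = 5·11 + 1), so t ≡ 8·7 = 56 ≡ 1 (mod 11).
    Then x = 3 + 7·1 = 10, valid modulo lcm(7, 11) = 77: x ≡ 10 (mod 77).
  Combine with x ≡ 0 (mod 3): since gcd(77, 3) = 1, we get a unique residue mod 231.
    Write x = 10 + 77·t and substitute into x ≡ 0 (mod 3): 77·t ≡ 0 − 10 = -10 (mod 3).
    Reduce coefficients mod 3: 2·t ≡ 2 (mod 3).
    The inverse of 2 mod 3 is 2 (since 2·2 = 4 = 1·3 + 1), so t ≡ 2·2 = 4 ≡ 1 (mod 3).
    Then x = 10 + 77·1 = 87, valid modulo lcm(77, 3) = 231: x ≡ 87 (mod 231).
Verify: 87 mod 7 = 3 ✓, 87 mod 11 = 10 ✓, 87 mod 3 = 0 ✓.

x ≡ 87 (mod 231).


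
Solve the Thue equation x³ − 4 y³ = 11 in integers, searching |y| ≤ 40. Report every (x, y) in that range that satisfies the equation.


The equation is x³ - 4y³ = 11. For fixed y, x³ = 4·y³ + 11, so a solution requires the RHS to be a perfect cube.
Strategy: iterate y from -40 to 40, compute RHS = 4·y³ + 11, and check whether it is a (positive or negative) perfect cube.
Check small values of y:
  y = 0: RHS = 11 is not a perfect cube.
  y = 1: RHS = 15 is not a perfect cube.
  y = -1: RHS = 7 is not a perfect cube.
  y = 2: RHS = 43 is not a perfect cube.
  y = -2: RHS = -21 is not a perfect cube.
  y = 3: RHS = 119 is not a perfect cube.
  y = -3: RHS = -97 is not a perfect cube.
Continuing the search up to |y| = 40 finds no solutions either.
No (x, y) in the scanned range satisfies the equation.

No integer solutions with |y| ≤ 40.


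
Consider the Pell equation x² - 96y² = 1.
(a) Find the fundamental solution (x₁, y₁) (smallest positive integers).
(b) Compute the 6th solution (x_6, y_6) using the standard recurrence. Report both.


Step 1: Find the fundamental solution (x₁, y₁) of x² - 96y² = 1.
  Expand √96 as a continued fraction. a₀ = ⌊√96⌋ = 9; iterate m_{k+1} = d_k·a_k − m_k, d_{k+1} = (96 − m_{k+1}²)/d_k, a_{k+1} = ⌊(a₀ + m_{k+1})/d_{k+1}⌋ (starting m₀ = 0, d₀ = 1), with convergents p_k = a_k·p_{k-1} + p_{k-2}, q_k = a_k·q_{k-1} + q_{k-2} (p₋₁ = 1, q₋₁ = 0):
  k = 0: a₀ = 9; p₀/q₀ = 9/1; p₀² − 96·q₀² = 81 − 96 = -15.
  k = 1: m = 9, d = 15, a = ⌊(9 + 9)/15⌋ = 1; p/q = (1·9 + 1)/(1·1 + 0) = 10/1; p² − 96·q² = 100 − 96 = 4.
  k = 2: m = 6, d = 4, a = ⌊(9 + 6)/4⌋ = 3; p/q = (3·10 + 9)/(3·1 + 1) = 39/4; p² − 96·q² = 1521 − 1536 = -15.
  k = 3: m = 6, d = 15, a = ⌊(9 + 6)/15⌋ = 1; p/q = (1·39 + 10)/(1·4 + 1) = 49/5; p² − 96·q² = 2401 − 2400 = 1.
  The first convergent with p² − 96·q² = 1 gives the fundamental solution (x₁, y₁) = (49, 5).
Step 2: Apply the recurrence (x_{n+1}, y_{n+1}) = (x₁x_n + 96y₁y_n, x₁y_n + y₁x_n) repeatedly.
  From (x_1, y_1) = (49, 5): x_2 = 49·49 + 96·5·5 = 4801; y_2 = 49·5 + 5·49 = 490.
  From (x_2, y_2) = (4801, 490): x_3 = 49·4801 + 96·5·490 = 470449; y_3 = 49·490 + 5·4801 = 48015.
  From (x_3, y_3) = (470449, 48015): x_4 = 49·470449 + 96·5·48015 = 46099201; y_4 = 49·48015 + 5·470449 = 4704980.
  From (x_4, y_4) = (46099201, 4704980): x_5 = 49·46099201 + 96·5·4704980 = 4517251249; y_5 = 49·4704980 + 5·46099201 = 461040025.
  From (x_5, y_5) = (4517251249, 461040025): x_6 = 49·4517251249 + 96·5·461040025 = 442644523201; y_6 = 49·461040025 + 5·4517251249 = 45177217470.
Step 3: Verify x_6² - 96·y_6² = 195934173919840627286401 - 195934173919840627286400 = 1 (should be 1). ✓

(x_1, y_1) = (49, 5); (x_6, y_6) = (442644523201, 45177217470).


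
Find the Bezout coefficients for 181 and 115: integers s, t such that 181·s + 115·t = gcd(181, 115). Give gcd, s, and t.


Euclidean algorithm on (181, 115) — divide until remainder is 0:
  181 = 1 · 115 + 66
  115 = 1 · 66 + 49
  66 = 1 · 49 + 17
  49 = 2 · 17 + 15
  17 = 1 · 15 + 2
  15 = 7 · 2 + 1
  2 = 2 · 1 + 0
gcd(181, 115) = 1.
Track Bezout coefficients alongside the remainders: start with r₀ = 181 = a·1 + b·0 (s = 1, t = 0) and r₁ = 115 = a·0 + b·1 (s = 0, t = 1); each new remainder r_{k+1} = r_{k-1} − q_k·r_k inherits s_{k+1} = s_{k-1} − q_k·s_k, t_{k+1} = t_{k-1} − q_k·t_k, so r_k = a·s_k + b·t_k at every step:
  q = 1: r = 66, s = 1 − 1·0 = 1, t = 0 − 1·1 = -1  (check: 181·1 + 115·(-1) = 66)
  q = 1: r = 49, s = 0 − 1·1 = -1, t = 1 − 1·(-1) = 2  (check: 181·(-1) + 115·2 = 49)
  q = 1: r = 17, s = 1 − 1·(-1) = 2, t = -1 − 1·2 = -3  (check: 181·2 + 115·(-3) = 17)
  q = 2: r = 15, s = -1 − 2·2 = -5, t = 2 − 2·(-3) = 8  (check: 181·(-5) + 115·8 = 15)
  q = 1: r = 2, s = 2 − 1·(-5) = 7, t = -3 − 1·8 = -11  (check: 181·7 + 115·(-11) = 2)
  q = 7: r = 1, s = -5 − 7·7 = -54, t = 8 − 7·(-11) = 85  (check: 181·(-54) + 115·85 = 1)
The row with r = 1 (the gcd) gives the Bezout coefficients s = -54, t = 85.
Result: 181 · (-54) + 115 · (85) = 1.

gcd(181, 115) = 1; s = -54, t = 85 (check: 181·(-54) + 115·85 = 1).


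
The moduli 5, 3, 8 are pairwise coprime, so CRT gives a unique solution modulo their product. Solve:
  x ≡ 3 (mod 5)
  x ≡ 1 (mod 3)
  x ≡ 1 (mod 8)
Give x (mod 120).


Moduli 5, 3, 8 are pairwise coprime; by CRT there is a unique solution modulo M = 5 · 3 · 8 = 120.
Solve pairwise, accumulating the modulus:
  Start with x ≡ 3 (mod 5).
  Combine with x ≡ 1 (mod 3): since gcd(5, 3) = 1, we get a unique residue mod 15.
    Write x = 3 + 5·t and substitute into x ≡ 1 (mod 3): 5·t ≡ 1 − 3 = -2 (mod 3).
    Reduce coefficients mod 3: 2·t ≡ 1 (mod 3).
    The inverse of 2 mod 3 is 2 (since 2·2 = 4 = 1·3 + 1), so t ≡ 2·1 = 2 ≡ 2 (mod 3).
    Then x = 3 + 5·2 = 13, valid modulo lcm(5, 3) = 15: x ≡ 13 (mod 15).
  Combine with x ≡ 1 (mod 8): since gcd(15, 8) = 1, we get a unique residue mod 120.
    Write x = 13 + 15·t and substitute into x ≡ 1 (mod 8): 15·t ≡ 1 − 13 = -12 (mod 8).
    Reduce coefficients mod 8: 7·t ≡ 4 (mod 8).
    The inverse of 7 mod 8 is 7 (since 7·7 = 49 = 6·8 + 1), so t ≡ 7·4 = 28 ≡ 4 (mod 8).
    Then x = 13 + 15·4 = 73, valid modulo lcm(15, 8) = 120: x ≡ 73 (mod 120).
Verify: 73 mod 5 = 3 ✓, 73 mod 3 = 1 ✓, 73 mod 8 = 1 ✓.

x ≡ 73 (mod 120).
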